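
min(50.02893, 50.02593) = 50.02593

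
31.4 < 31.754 True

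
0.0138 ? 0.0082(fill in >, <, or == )>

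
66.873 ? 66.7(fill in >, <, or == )>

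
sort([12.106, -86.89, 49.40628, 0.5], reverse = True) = [49.40628, 12.106, 0.5, -86.89]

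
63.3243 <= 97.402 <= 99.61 True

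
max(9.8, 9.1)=9.8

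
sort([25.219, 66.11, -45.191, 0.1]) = [-45.191, 0.1, 25.219, 66.11]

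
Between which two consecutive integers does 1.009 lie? 1 and 2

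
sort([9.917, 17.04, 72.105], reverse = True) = [72.105, 17.04, 9.917]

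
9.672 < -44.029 False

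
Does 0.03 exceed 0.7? No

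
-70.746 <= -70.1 True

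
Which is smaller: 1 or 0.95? 0.95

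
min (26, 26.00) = 26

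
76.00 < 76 False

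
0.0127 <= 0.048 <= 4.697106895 True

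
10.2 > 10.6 False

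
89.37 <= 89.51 True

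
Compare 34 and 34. They are equal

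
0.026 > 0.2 False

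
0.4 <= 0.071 False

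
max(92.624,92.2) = 92.624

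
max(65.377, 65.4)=65.4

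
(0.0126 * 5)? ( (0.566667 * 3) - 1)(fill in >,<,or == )<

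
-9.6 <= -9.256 True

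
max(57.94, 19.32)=57.94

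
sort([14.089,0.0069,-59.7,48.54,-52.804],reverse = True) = [48.54,14.089,0.0069,-52.804,-59.7]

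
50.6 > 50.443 True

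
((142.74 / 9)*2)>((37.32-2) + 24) False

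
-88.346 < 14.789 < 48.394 True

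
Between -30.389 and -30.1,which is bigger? -30.1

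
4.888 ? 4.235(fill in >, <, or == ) >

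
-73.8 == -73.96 False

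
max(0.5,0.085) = 0.5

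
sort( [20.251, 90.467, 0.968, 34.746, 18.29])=[0.968, 18.29, 20.251, 34.746, 90.467]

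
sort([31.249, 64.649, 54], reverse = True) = [64.649, 54, 31.249]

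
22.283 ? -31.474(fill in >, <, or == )>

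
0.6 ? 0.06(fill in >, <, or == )>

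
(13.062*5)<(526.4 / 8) True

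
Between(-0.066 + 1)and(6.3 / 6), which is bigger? (6.3 / 6)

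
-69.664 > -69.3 False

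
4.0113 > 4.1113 False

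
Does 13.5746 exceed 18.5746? No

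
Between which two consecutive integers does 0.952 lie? 0 and 1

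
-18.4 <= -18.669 False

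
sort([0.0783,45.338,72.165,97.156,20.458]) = [0.0783,20.458,45.338,72.165,97.156]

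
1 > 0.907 True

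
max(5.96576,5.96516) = 5.96576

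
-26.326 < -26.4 False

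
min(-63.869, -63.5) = -63.869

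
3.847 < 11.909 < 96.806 True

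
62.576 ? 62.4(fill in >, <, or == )>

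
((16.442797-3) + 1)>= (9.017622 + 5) True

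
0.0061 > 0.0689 False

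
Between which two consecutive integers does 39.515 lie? 39 and 40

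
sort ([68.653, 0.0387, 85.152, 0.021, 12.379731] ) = [0.021, 0.0387, 12.379731, 68.653, 85.152]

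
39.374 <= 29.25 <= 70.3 False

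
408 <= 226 False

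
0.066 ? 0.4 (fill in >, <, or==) <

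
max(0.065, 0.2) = 0.2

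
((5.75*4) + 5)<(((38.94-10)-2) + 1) False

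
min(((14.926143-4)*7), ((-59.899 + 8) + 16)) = -35.899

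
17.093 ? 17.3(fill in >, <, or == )<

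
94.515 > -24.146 True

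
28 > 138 False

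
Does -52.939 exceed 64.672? No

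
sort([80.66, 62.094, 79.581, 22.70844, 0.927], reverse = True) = [80.66, 79.581, 62.094, 22.70844, 0.927]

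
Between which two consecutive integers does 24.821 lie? 24 and 25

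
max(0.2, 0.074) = 0.2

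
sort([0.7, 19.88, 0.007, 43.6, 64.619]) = [0.007, 0.7, 19.88, 43.6, 64.619]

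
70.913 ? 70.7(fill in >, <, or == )>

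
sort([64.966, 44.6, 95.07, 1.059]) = [1.059, 44.6, 64.966, 95.07]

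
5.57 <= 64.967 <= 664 True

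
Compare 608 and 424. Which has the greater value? 608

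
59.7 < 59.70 False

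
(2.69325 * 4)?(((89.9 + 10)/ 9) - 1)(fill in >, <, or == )>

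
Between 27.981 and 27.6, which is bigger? 27.981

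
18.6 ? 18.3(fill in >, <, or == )>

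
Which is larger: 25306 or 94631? 94631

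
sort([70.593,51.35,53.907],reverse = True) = [70.593,53.907,51.35]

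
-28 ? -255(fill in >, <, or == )>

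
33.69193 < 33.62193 False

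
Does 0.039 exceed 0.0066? Yes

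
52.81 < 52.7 False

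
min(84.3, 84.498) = 84.3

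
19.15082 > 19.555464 False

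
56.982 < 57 True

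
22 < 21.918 False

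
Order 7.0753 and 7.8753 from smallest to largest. 7.0753, 7.8753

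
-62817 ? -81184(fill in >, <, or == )>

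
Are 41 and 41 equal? Yes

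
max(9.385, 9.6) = 9.6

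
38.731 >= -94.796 True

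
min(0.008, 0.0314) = 0.008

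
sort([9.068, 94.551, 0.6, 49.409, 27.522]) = [0.6, 9.068, 27.522, 49.409, 94.551]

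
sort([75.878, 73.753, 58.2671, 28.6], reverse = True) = [75.878, 73.753, 58.2671, 28.6]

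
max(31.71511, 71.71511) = 71.71511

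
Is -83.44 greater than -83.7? Yes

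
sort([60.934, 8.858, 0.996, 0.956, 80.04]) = [0.956, 0.996, 8.858, 60.934, 80.04]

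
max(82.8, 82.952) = 82.952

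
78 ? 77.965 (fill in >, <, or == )>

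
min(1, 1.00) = 1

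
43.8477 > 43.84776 False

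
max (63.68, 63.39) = 63.68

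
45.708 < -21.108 False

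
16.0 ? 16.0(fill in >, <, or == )==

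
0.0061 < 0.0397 True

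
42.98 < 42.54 False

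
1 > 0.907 True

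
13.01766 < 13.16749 True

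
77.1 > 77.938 False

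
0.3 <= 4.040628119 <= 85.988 True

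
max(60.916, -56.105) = 60.916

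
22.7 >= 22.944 False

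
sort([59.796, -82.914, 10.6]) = [-82.914, 10.6, 59.796]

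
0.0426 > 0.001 True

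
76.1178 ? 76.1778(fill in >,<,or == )<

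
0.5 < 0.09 False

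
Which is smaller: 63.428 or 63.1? 63.1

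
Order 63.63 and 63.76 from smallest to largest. 63.63, 63.76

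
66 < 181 True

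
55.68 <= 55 False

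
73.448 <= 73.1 False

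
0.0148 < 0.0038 False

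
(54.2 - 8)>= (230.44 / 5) True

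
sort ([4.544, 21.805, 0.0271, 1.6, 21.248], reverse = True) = [21.805, 21.248, 4.544, 1.6, 0.0271]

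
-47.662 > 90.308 False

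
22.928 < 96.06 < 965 True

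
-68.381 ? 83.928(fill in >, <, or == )<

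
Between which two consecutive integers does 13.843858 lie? 13 and 14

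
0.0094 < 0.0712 True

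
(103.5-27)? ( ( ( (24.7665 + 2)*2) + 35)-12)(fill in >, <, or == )<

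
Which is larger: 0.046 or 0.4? 0.4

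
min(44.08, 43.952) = 43.952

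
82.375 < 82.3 False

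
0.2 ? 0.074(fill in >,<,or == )>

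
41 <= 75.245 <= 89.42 True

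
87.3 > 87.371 False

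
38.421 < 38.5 True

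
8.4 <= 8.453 True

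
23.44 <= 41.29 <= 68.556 True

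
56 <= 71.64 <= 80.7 True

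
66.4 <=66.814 True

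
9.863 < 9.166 False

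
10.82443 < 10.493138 False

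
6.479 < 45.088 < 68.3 True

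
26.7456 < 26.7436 False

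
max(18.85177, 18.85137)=18.85177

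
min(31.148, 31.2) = 31.148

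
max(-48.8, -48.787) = -48.787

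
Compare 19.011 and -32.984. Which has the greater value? 19.011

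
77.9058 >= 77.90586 False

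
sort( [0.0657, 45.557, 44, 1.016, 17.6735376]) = [0.0657, 1.016, 17.6735376, 44, 45.557]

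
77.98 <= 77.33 False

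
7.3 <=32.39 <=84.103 True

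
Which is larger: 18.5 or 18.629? 18.629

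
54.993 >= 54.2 True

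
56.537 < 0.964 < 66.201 False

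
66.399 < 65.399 False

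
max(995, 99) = 995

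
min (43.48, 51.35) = 43.48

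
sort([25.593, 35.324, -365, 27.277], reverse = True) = [35.324, 27.277, 25.593, -365]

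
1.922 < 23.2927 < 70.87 True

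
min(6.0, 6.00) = 6.0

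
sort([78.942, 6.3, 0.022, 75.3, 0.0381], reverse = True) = [78.942, 75.3, 6.3, 0.0381, 0.022]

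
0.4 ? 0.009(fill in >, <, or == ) >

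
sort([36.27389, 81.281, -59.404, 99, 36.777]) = [-59.404, 36.27389, 36.777, 81.281, 99]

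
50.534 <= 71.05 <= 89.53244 True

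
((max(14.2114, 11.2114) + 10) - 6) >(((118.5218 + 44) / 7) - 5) False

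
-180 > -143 False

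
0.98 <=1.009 True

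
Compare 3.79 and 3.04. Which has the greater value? 3.79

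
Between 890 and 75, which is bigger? 890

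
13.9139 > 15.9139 False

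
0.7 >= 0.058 True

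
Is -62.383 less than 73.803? Yes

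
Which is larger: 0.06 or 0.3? 0.3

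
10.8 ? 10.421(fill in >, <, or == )>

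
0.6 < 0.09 False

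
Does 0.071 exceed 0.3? No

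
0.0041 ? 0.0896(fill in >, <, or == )<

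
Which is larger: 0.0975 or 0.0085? 0.0975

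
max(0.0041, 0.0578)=0.0578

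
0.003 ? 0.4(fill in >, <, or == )<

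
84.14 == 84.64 False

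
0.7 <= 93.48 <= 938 True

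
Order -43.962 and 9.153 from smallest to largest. -43.962, 9.153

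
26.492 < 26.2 False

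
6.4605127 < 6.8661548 True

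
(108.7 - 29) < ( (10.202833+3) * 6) False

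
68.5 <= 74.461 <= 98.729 True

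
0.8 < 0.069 False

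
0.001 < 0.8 True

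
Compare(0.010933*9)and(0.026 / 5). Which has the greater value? (0.010933*9)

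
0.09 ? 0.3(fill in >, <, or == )<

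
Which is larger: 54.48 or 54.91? 54.91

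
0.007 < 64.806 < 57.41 False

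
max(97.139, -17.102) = 97.139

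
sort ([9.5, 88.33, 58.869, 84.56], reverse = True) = [88.33, 84.56, 58.869, 9.5]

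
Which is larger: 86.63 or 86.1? 86.63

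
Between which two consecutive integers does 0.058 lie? 0 and 1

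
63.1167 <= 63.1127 False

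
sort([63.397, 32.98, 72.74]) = [32.98, 63.397, 72.74]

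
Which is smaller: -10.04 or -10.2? -10.2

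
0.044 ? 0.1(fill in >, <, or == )<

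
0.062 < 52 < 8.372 False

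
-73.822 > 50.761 False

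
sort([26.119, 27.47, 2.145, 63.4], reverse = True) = [63.4, 27.47, 26.119, 2.145]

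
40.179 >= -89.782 True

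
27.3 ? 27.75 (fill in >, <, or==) <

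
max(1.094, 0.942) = 1.094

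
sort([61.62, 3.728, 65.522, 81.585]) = [3.728, 61.62, 65.522, 81.585]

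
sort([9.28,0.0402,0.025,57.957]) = [0.025,0.0402,9.28,57.957]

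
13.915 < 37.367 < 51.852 True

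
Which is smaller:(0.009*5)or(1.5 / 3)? (0.009*5)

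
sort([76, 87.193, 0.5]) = [0.5, 76, 87.193]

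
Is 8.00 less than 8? No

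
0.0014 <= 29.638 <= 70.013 True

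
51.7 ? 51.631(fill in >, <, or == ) >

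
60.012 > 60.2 False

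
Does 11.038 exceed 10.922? Yes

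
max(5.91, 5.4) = 5.91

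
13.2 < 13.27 True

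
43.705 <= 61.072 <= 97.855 True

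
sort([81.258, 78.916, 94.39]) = [78.916, 81.258, 94.39]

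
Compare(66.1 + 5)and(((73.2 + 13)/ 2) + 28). They are equal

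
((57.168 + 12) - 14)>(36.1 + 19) True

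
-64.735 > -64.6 False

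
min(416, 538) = 416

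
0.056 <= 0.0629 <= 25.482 True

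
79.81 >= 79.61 True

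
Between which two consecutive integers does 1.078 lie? 1 and 2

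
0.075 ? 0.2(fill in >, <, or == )<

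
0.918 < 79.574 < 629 True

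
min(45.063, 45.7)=45.063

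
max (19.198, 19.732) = 19.732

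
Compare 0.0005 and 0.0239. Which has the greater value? 0.0239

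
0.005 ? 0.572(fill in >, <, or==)<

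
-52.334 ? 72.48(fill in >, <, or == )<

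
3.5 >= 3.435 True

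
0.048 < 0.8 True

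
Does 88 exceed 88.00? No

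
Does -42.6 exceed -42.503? No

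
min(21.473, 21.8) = 21.473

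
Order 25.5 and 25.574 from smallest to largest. 25.5, 25.574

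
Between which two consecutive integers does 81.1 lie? 81 and 82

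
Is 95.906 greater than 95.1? Yes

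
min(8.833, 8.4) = 8.4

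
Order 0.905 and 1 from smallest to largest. 0.905, 1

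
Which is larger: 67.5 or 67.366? 67.5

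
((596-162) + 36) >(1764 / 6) True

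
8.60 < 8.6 False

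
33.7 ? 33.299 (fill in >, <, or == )>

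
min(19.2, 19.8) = 19.2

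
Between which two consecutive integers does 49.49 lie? 49 and 50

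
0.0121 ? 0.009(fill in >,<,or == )>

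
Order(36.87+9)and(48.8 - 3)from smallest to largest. (48.8 - 3), (36.87+9)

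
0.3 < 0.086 False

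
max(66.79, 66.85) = 66.85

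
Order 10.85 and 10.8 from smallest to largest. 10.8, 10.85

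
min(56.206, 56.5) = 56.206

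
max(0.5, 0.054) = 0.5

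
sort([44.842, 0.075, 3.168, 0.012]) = [0.012, 0.075, 3.168, 44.842]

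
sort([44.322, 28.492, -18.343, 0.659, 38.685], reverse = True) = [44.322, 38.685, 28.492, 0.659, -18.343]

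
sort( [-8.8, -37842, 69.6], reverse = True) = [69.6, -8.8, -37842]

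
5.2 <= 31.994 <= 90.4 True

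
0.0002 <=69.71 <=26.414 False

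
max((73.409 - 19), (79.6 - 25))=54.6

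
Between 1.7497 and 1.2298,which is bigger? 1.7497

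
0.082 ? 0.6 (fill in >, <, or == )<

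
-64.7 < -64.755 False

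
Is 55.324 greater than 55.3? Yes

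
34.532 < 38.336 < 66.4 True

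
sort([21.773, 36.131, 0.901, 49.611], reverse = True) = [49.611, 36.131, 21.773, 0.901]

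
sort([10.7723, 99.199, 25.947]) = [10.7723, 25.947, 99.199]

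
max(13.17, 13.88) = 13.88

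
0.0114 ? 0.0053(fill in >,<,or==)>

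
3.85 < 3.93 True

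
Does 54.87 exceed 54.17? Yes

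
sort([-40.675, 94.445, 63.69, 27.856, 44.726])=[-40.675, 27.856, 44.726, 63.69, 94.445]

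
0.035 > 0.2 False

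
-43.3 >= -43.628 True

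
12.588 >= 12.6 False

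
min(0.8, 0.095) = 0.095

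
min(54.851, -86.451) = -86.451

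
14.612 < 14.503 False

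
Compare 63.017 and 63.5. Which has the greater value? 63.5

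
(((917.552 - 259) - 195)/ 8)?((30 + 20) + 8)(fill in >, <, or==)<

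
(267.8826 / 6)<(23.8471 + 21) True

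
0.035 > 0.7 False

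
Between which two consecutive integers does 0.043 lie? 0 and 1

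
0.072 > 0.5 False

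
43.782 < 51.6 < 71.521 True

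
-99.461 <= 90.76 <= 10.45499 False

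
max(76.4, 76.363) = 76.4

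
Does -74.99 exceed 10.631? No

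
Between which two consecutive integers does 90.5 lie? 90 and 91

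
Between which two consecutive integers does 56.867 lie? 56 and 57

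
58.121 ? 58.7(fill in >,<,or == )<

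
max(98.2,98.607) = 98.607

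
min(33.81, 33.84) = 33.81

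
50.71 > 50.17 True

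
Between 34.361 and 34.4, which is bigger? 34.4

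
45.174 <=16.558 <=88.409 False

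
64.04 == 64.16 False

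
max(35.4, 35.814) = 35.814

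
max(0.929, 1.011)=1.011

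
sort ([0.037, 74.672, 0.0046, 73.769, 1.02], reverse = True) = [74.672, 73.769, 1.02, 0.037, 0.0046]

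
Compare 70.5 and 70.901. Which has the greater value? 70.901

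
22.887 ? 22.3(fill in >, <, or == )>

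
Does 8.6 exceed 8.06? Yes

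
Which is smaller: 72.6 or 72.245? 72.245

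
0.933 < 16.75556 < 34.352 True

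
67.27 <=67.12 False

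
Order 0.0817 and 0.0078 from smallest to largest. 0.0078, 0.0817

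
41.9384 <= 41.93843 True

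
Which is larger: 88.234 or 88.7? 88.7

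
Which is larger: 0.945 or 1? 1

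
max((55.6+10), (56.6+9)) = 65.6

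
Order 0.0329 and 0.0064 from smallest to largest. 0.0064, 0.0329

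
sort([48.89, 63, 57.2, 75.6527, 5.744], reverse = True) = [75.6527, 63, 57.2, 48.89, 5.744]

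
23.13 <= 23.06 False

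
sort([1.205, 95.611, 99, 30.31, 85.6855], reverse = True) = [99, 95.611, 85.6855, 30.31, 1.205]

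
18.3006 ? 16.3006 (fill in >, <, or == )>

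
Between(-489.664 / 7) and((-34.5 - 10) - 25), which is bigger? ((-34.5 - 10) - 25)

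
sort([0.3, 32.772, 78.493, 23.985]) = [0.3, 23.985, 32.772, 78.493]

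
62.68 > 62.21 True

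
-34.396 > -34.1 False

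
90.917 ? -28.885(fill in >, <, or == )>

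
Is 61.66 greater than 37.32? Yes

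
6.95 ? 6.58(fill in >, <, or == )>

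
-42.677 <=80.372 True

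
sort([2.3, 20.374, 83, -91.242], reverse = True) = [83, 20.374, 2.3, -91.242]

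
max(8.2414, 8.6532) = 8.6532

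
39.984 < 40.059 True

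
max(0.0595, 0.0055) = 0.0595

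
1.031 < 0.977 False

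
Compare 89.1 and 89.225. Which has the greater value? 89.225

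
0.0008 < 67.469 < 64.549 False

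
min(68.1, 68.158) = 68.1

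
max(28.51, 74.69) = 74.69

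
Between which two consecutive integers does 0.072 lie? 0 and 1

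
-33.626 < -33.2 True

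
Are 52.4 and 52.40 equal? Yes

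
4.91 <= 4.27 False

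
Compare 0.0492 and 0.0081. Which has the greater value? 0.0492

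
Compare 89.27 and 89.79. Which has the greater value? 89.79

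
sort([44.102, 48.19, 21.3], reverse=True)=[48.19, 44.102, 21.3]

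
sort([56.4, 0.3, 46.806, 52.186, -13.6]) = [-13.6, 0.3, 46.806, 52.186, 56.4]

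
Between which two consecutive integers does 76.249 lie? 76 and 77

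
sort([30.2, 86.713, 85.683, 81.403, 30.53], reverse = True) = [86.713, 85.683, 81.403, 30.53, 30.2]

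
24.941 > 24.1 True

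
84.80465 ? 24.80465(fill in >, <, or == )>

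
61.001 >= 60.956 True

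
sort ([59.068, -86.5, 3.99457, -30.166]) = [-86.5, -30.166, 3.99457, 59.068]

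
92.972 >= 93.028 False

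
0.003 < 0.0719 True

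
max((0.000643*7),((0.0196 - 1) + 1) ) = 0.0196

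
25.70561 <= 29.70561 True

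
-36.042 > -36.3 True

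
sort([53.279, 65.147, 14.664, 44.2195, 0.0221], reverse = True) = [65.147, 53.279, 44.2195, 14.664, 0.0221]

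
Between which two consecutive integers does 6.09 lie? 6 and 7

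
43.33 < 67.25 True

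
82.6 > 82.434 True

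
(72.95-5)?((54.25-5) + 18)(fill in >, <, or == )>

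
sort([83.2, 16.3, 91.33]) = [16.3, 83.2, 91.33]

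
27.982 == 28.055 False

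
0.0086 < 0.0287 True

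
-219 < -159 True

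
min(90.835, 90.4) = 90.4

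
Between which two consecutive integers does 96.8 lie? 96 and 97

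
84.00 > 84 False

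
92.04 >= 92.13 False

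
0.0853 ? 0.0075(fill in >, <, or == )>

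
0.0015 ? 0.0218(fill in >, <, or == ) <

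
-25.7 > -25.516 False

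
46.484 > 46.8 False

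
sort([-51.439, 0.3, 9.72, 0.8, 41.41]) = [-51.439, 0.3, 0.8, 9.72, 41.41]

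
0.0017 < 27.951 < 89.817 True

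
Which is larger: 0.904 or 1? 1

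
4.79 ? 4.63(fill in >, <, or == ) >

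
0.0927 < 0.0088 False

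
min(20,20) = 20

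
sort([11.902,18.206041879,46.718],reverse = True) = [46.718,18.206041879,11.902]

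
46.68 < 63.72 True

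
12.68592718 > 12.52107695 True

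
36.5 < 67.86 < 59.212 False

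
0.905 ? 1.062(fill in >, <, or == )<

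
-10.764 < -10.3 True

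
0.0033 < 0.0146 True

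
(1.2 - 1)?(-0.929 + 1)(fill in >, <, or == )>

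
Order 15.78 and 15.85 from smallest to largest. 15.78, 15.85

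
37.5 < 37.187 False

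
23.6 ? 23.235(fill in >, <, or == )>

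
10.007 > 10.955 False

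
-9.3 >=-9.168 False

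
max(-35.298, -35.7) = -35.298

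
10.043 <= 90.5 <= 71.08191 False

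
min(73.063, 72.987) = 72.987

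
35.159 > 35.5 False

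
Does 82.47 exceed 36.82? Yes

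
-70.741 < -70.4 True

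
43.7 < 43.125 False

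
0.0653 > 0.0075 True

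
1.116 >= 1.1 True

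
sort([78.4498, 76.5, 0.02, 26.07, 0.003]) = [0.003, 0.02, 26.07, 76.5, 78.4498]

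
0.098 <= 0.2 True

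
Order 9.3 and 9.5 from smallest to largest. 9.3, 9.5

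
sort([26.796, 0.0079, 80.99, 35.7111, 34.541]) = [0.0079, 26.796, 34.541, 35.7111, 80.99]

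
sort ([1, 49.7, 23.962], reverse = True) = [49.7, 23.962, 1]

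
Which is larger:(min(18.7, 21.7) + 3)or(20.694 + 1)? (min(18.7, 21.7) + 3)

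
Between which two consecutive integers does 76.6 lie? 76 and 77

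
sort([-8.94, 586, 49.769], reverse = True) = [586, 49.769, -8.94]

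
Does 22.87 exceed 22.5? Yes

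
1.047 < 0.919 False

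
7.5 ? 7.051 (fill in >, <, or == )>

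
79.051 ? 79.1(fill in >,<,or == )<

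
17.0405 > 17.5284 False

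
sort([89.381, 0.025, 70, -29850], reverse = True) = [89.381, 70, 0.025, -29850]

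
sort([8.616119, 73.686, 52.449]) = [8.616119, 52.449, 73.686]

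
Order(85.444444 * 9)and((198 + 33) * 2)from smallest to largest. ((198 + 33) * 2), (85.444444 * 9)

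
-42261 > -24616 False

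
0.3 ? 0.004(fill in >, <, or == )>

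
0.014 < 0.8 True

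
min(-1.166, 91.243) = -1.166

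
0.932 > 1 False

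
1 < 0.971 False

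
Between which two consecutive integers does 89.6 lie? 89 and 90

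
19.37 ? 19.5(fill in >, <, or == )<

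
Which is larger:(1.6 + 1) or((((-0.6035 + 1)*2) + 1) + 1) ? ((((-0.6035 + 1)*2) + 1) + 1)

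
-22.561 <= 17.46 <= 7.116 False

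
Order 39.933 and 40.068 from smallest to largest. 39.933,40.068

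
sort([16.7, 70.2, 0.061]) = [0.061, 16.7, 70.2]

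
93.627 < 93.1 False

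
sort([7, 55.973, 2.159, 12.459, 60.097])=[2.159, 7, 12.459, 55.973, 60.097]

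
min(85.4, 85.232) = 85.232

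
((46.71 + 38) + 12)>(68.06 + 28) True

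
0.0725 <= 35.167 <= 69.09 True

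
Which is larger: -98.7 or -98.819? -98.7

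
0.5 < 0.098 False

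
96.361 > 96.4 False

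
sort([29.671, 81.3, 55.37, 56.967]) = [29.671, 55.37, 56.967, 81.3]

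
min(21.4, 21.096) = 21.096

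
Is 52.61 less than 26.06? No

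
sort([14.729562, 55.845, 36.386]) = [14.729562, 36.386, 55.845]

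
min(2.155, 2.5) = 2.155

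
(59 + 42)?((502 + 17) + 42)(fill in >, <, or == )<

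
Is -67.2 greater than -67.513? Yes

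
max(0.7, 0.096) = 0.7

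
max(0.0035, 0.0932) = 0.0932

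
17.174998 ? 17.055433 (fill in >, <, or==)>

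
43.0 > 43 False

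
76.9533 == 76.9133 False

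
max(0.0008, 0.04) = 0.04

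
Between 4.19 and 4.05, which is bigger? 4.19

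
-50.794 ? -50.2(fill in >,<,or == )<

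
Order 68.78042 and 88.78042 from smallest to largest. 68.78042, 88.78042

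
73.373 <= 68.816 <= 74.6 False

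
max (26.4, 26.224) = 26.4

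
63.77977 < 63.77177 False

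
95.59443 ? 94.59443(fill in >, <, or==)>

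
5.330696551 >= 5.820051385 False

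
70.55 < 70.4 False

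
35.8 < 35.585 False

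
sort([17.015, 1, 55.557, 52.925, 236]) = [1, 17.015, 52.925, 55.557, 236]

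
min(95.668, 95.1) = 95.1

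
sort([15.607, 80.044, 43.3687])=[15.607, 43.3687, 80.044]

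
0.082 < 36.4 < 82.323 True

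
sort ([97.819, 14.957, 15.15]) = [14.957, 15.15, 97.819]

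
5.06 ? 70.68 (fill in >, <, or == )<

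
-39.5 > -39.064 False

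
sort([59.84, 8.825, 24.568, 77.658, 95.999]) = [8.825, 24.568, 59.84, 77.658, 95.999]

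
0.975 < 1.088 True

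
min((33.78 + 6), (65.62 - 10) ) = 39.78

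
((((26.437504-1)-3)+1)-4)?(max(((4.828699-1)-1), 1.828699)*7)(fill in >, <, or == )<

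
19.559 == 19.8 False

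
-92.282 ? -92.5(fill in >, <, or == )>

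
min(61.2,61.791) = 61.2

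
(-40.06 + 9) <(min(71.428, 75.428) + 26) True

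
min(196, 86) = 86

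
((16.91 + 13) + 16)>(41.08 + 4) True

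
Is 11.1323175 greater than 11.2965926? No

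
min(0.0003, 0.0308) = 0.0003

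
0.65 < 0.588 False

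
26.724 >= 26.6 True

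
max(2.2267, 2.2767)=2.2767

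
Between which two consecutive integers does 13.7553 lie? 13 and 14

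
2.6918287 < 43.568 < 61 True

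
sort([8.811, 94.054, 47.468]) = [8.811, 47.468, 94.054]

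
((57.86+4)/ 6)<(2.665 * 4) True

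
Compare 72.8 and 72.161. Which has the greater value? 72.8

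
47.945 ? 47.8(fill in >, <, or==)>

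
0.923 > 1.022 False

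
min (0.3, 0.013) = 0.013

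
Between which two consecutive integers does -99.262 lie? -100 and -99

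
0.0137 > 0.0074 True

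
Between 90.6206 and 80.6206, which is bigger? 90.6206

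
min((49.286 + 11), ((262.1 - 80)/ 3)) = 60.286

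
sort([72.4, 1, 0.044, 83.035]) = [0.044, 1, 72.4, 83.035]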